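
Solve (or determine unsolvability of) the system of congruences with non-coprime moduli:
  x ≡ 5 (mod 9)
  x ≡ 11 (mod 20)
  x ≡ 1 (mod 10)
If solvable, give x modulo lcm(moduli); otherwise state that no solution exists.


Moduli 9, 20, 10 are not pairwise coprime, so CRT works modulo lcm(m_i) when all pairwise compatibility conditions hold.
Pairwise compatibility: gcd(m_i, m_j) must divide a_i - a_j for every pair.
Merge one congruence at a time:
  Start: x ≡ 5 (mod 9).
  Combine with x ≡ 11 (mod 20): gcd(9, 20) = 1; 11 - 5 = 6, which IS divisible by 1, so compatible.
    Write x = 5 + 9·t and substitute into x ≡ 11 (mod 20): 9·t ≡ 11 − 5 = 6 (mod 20).
    The inverse of 9 mod 20 is 9 (since 9·9 = 81 = 4·20 + 1), so t ≡ 9·6 = 54 ≡ 14 (mod 20).
    Then x = 5 + 9·14 = 131, valid modulo lcm(9, 20) = 180: x ≡ 131 (mod 180).
  Combine with x ≡ 1 (mod 10): gcd(180, 10) = 10; 1 - 131 = -130, which IS divisible by 10, so compatible.
    Write x = 131 + 180·t and substitute into x ≡ 1 (mod 10): 180·t ≡ 1 − 131 = -130 (mod 10).
    Divide the congruence (and modulus) by g = 10: 18·t ≡ -13 (mod 1).
    Modulo 1 every t works; take t = 0.
    Then x = 131 + 180·0 = 131, valid modulo lcm(180, 10) = 180: x ≡ 131 (mod 180).
Verify: 131 mod 9 = 5, 131 mod 20 = 11, 131 mod 10 = 1.

x ≡ 131 (mod 180).


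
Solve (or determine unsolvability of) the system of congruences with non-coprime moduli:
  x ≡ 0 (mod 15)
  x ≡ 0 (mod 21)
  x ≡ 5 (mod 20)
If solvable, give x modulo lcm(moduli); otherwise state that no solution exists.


Moduli 15, 21, 20 are not pairwise coprime, so CRT works modulo lcm(m_i) when all pairwise compatibility conditions hold.
Pairwise compatibility: gcd(m_i, m_j) must divide a_i - a_j for every pair.
Merge one congruence at a time:
  Start: x ≡ 0 (mod 15).
  Combine with x ≡ 0 (mod 21): gcd(15, 21) = 3; 0 - 0 = 0, which IS divisible by 3, so compatible.
    Write x = 0 + 15·t and substitute into x ≡ 0 (mod 21): 15·t ≡ 0 − 0 = 0 (mod 21).
    Divide the congruence (and modulus) by g = 3: 5·t ≡ 0 (mod 7).
    The inverse of 5 mod 7 is 3 (since 5·3 = 15 = 2·7 + 1), so t ≡ 3·0 = 0 ≡ 0 (mod 7).
    Then x = 0 + 15·0 = 0, valid modulo lcm(15, 21) = 105: x ≡ 0 (mod 105).
  Combine with x ≡ 5 (mod 20): gcd(105, 20) = 5; 5 - 0 = 5, which IS divisible by 5, so compatible.
    Write x = 0 + 105·t and substitute into x ≡ 5 (mod 20): 105·t ≡ 5 − 0 = 5 (mod 20).
    Divide the congruence (and modulus) by g = 5: 21·t ≡ 1 (mod 4).
    Reduce coefficients mod 4: 1·t ≡ 1 (mod 4).
    So t ≡ 1 (mod 4).
    Then x = 0 + 105·1 = 105, valid modulo lcm(105, 20) = 420: x ≡ 105 (mod 420).
Verify: 105 mod 15 = 0, 105 mod 21 = 0, 105 mod 20 = 5.

x ≡ 105 (mod 420).


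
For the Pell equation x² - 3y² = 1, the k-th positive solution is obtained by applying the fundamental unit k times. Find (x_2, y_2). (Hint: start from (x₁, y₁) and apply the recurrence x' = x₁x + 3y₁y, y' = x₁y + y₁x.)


Step 1: Find the fundamental solution (x₁, y₁) of x² - 3y² = 1.
  Expand √3 as a continued fraction. a₀ = ⌊√3⌋ = 1; iterate m_{k+1} = d_k·a_k − m_k, d_{k+1} = (3 − m_{k+1}²)/d_k, a_{k+1} = ⌊(a₀ + m_{k+1})/d_{k+1}⌋ (starting m₀ = 0, d₀ = 1), with convergents p_k = a_k·p_{k-1} + p_{k-2}, q_k = a_k·q_{k-1} + q_{k-2} (p₋₁ = 1, q₋₁ = 0):
  k = 0: a₀ = 1; p₀/q₀ = 1/1; p₀² − 3·q₀² = 1 − 3 = -2.
  k = 1: m = 1, d = 2, a = ⌊(1 + 1)/2⌋ = 1; p/q = (1·1 + 1)/(1·1 + 0) = 2/1; p² − 3·q² = 4 − 3 = 1.
  The first convergent with p² − 3·q² = 1 gives the fundamental solution (x₁, y₁) = (2, 1).
Step 2: Apply the recurrence (x_{n+1}, y_{n+1}) = (x₁x_n + 3y₁y_n, x₁y_n + y₁x_n) repeatedly.
  From (x_1, y_1) = (2, 1): x_2 = 2·2 + 3·1·1 = 7; y_2 = 2·1 + 1·2 = 4.
Step 3: Verify x_2² - 3·y_2² = 49 - 48 = 1 (should be 1). ✓

(x_1, y_1) = (2, 1); (x_2, y_2) = (7, 4).


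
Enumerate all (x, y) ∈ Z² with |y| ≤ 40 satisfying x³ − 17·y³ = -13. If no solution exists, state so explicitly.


The equation is x³ - 17y³ = -13. For fixed y, x³ = 17·y³ − 13, so a solution requires the RHS to be a perfect cube.
Strategy: iterate y from -40 to 40, compute RHS = 17·y³ − 13, and check whether it is a (positive or negative) perfect cube.
Check small values of y:
  y = 0: RHS = -13 is not a perfect cube.
  y = 1: RHS = 4 is not a perfect cube.
  y = -1: RHS = -30 is not a perfect cube.
  y = 2: RHS = 123 is not a perfect cube.
  y = -2: RHS = -149 is not a perfect cube.
  y = 3: RHS = 446 is not a perfect cube.
  y = -3: RHS = -472 is not a perfect cube.
Continuing the search up to |y| = 40 finds no solutions either.
No (x, y) in the scanned range satisfies the equation.

No integer solutions with |y| ≤ 40.


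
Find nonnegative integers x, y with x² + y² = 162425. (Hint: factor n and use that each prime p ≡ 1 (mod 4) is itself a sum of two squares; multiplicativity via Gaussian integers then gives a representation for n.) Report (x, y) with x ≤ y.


Step 1: Factor n = 162425 = 5^2 · 73 · 89.
Step 2: Check the mod-4 condition on each prime factor: 5 ≡ 1 (mod 4), exponent 2; 73 ≡ 1 (mod 4), exponent 1; 89 ≡ 1 (mod 4), exponent 1.
All primes ≡ 3 (mod 4) appear to even exponent (or don't appear), so by the two-squares theorem n IS expressible as a sum of two squares.
Step 3: Build a representation. Group n = k² · m with k = 5 and m = 73 · 89 = 6497 (a product of primes ≡ 1 (mod 4)); a representation of m scales to one of n via (k·x)² + (k·y)² = k²(x² + y²). Each prime p ≡ 1 (mod 4) is itself a sum of two squares; find a² by testing p − a² for a perfect square:
  73: 73 − 1² = 72, 73 − 2² = 69, 73 − 3² = 64 = 8² ⇒ 73 = 3² + 8².
  89: 89 − 1² = 88, 89 − 2² = 85, 89 − 3² = 80, 89 − 4² = 73, 89 − 5² = 64 = 8² ⇒ 89 = 5² + 8².
  Combine using the Brahmagupta–Fibonacci identity (a² + b²)(c² + d²) = (ac − bd)² + (ad + bc)² = (ac + bd)² + (ad − bc)²:
  73 · 89 = 6497: from (3² + 8²)(5² + 8²), take (3·5 − 8·8, 3·8 + 8·5) = (15 − 64, 24 + 40) = (-49, 64); dropping signs (only squares matter) gives (49, 64); check 49² + 64² = 2401 + 4096 = 6497 ✓.
  Scale by k = 5: (5·49, 5·64) = (245, 320).
Step 4: Order so x ≤ y and verify: 245² + 320² = 60025 + 102400 = 162425 = n. ✓

n = 162425 = 245² + 320² (one valid representation with x ≤ y).


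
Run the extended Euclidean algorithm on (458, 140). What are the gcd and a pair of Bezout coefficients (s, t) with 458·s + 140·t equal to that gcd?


Euclidean algorithm on (458, 140) — divide until remainder is 0:
  458 = 3 · 140 + 38
  140 = 3 · 38 + 26
  38 = 1 · 26 + 12
  26 = 2 · 12 + 2
  12 = 6 · 2 + 0
gcd(458, 140) = 2.
Track Bezout coefficients alongside the remainders: start with r₀ = 458 = a·1 + b·0 (s = 1, t = 0) and r₁ = 140 = a·0 + b·1 (s = 0, t = 1); each new remainder r_{k+1} = r_{k-1} − q_k·r_k inherits s_{k+1} = s_{k-1} − q_k·s_k, t_{k+1} = t_{k-1} − q_k·t_k, so r_k = a·s_k + b·t_k at every step:
  q = 3: r = 38, s = 1 − 3·0 = 1, t = 0 − 3·1 = -3  (check: 458·1 + 140·(-3) = 38)
  q = 3: r = 26, s = 0 − 3·1 = -3, t = 1 − 3·(-3) = 10  (check: 458·(-3) + 140·10 = 26)
  q = 1: r = 12, s = 1 − 1·(-3) = 4, t = -3 − 1·10 = -13  (check: 458·4 + 140·(-13) = 12)
  q = 2: r = 2, s = -3 − 2·4 = -11, t = 10 − 2·(-13) = 36  (check: 458·(-11) + 140·36 = 2)
The row with r = 2 (the gcd) gives the Bezout coefficients s = -11, t = 36.
Result: 458 · (-11) + 140 · (36) = 2.

gcd(458, 140) = 2; s = -11, t = 36 (check: 458·(-11) + 140·36 = 2).


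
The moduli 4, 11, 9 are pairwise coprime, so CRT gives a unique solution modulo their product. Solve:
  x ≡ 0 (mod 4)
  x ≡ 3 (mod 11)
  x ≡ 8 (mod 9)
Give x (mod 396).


Moduli 4, 11, 9 are pairwise coprime; by CRT there is a unique solution modulo M = 4 · 11 · 9 = 396.
Solve pairwise, accumulating the modulus:
  Start with x ≡ 0 (mod 4).
  Combine with x ≡ 3 (mod 11): since gcd(4, 11) = 1, we get a unique residue mod 44.
    Write x = 0 + 4·t and substitute into x ≡ 3 (mod 11): 4·t ≡ 3 − 0 = 3 (mod 11).
    The inverse of 4 mod 11 is 3 (since 4·3 = 12 = 1·11 + 1), so t ≡ 3·3 = 9 ≡ 9 (mod 11).
    Then x = 0 + 4·9 = 36, valid modulo lcm(4, 11) = 44: x ≡ 36 (mod 44).
  Combine with x ≡ 8 (mod 9): since gcd(44, 9) = 1, we get a unique residue mod 396.
    Write x = 36 + 44·t and substitute into x ≡ 8 (mod 9): 44·t ≡ 8 − 36 = -28 (mod 9).
    Reduce coefficients mod 9: 8·t ≡ 8 (mod 9).
    The inverse of 8 mod 9 is 8 (since 8·8 = 64 = 7·9 + 1), so t ≡ 8·8 = 64 ≡ 1 (mod 9).
    Then x = 36 + 44·1 = 80, valid modulo lcm(44, 9) = 396: x ≡ 80 (mod 396).
Verify: 80 mod 4 = 0 ✓, 80 mod 11 = 3 ✓, 80 mod 9 = 8 ✓.

x ≡ 80 (mod 396).


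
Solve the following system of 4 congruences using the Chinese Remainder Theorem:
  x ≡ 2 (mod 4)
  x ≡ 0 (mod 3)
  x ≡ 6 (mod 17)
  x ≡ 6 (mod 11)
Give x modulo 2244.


Product of moduli M = 4 · 3 · 17 · 11 = 2244.
Merge one congruence at a time:
  Start: x ≡ 2 (mod 4).
  Combine with x ≡ 0 (mod 3); new modulus lcm = 12.
    Write x = 2 + 4·t and substitute into x ≡ 0 (mod 3): 4·t ≡ 0 − 2 = -2 (mod 3).
    Reduce coefficients mod 3: 1·t ≡ 1 (mod 3).
    So t ≡ 1 (mod 3).
    Then x = 2 + 4·1 = 6, valid modulo lcm(4, 3) = 12: x ≡ 6 (mod 12).
  Combine with x ≡ 6 (mod 17); new modulus lcm = 204.
    Write x = 6 + 12·t and substitute into x ≡ 6 (mod 17): 12·t ≡ 6 − 6 = 0 (mod 17).
    The inverse of 12 mod 17 is 10 (since 12·10 = 120 = 7·17 + 1), so t ≡ 10·0 = 0 ≡ 0 (mod 17).
    Then x = 6 + 12·0 = 6, valid modulo lcm(12, 17) = 204: x ≡ 6 (mod 204).
  Combine with x ≡ 6 (mod 11); new modulus lcm = 2244.
    Write x = 6 + 204·t and substitute into x ≡ 6 (mod 11): 204·t ≡ 6 − 6 = 0 (mod 11).
    Reduce coefficients mod 11: 6·t ≡ 0 (mod 11).
    The inverse of 6 mod 11 is 2 (since 6·2 = 12 = 1·11 + 1), so t ≡ 2·0 = 0 ≡ 0 (mod 11).
    Then x = 6 + 204·0 = 6, valid modulo lcm(204, 11) = 2244: x ≡ 6 (mod 2244).
Verify against each original: 6 mod 4 = 2, 6 mod 3 = 0, 6 mod 17 = 6, 6 mod 11 = 6.

x ≡ 6 (mod 2244).


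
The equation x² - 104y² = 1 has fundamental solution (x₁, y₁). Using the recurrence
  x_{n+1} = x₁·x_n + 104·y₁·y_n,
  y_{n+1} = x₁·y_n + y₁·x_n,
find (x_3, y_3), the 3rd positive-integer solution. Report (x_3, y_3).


Step 1: Find the fundamental solution (x₁, y₁) of x² - 104y² = 1.
  Expand √104 as a continued fraction. a₀ = ⌊√104⌋ = 10; iterate m_{k+1} = d_k·a_k − m_k, d_{k+1} = (104 − m_{k+1}²)/d_k, a_{k+1} = ⌊(a₀ + m_{k+1})/d_{k+1}⌋ (starting m₀ = 0, d₀ = 1), with convergents p_k = a_k·p_{k-1} + p_{k-2}, q_k = a_k·q_{k-1} + q_{k-2} (p₋₁ = 1, q₋₁ = 0):
  k = 0: a₀ = 10; p₀/q₀ = 10/1; p₀² − 104·q₀² = 100 − 104 = -4.
  k = 1: m = 10, d = 4, a = ⌊(10 + 10)/4⌋ = 5; p/q = (5·10 + 1)/(5·1 + 0) = 51/5; p² − 104·q² = 2601 − 2600 = 1.
  The first convergent with p² − 104·q² = 1 gives the fundamental solution (x₁, y₁) = (51, 5).
Step 2: Apply the recurrence (x_{n+1}, y_{n+1}) = (x₁x_n + 104y₁y_n, x₁y_n + y₁x_n) repeatedly.
  From (x_1, y_1) = (51, 5): x_2 = 51·51 + 104·5·5 = 5201; y_2 = 51·5 + 5·51 = 510.
  From (x_2, y_2) = (5201, 510): x_3 = 51·5201 + 104·5·510 = 530451; y_3 = 51·510 + 5·5201 = 52015.
Step 3: Verify x_3² - 104·y_3² = 281378263401 - 281378263400 = 1 (should be 1). ✓

(x_1, y_1) = (51, 5); (x_3, y_3) = (530451, 52015).


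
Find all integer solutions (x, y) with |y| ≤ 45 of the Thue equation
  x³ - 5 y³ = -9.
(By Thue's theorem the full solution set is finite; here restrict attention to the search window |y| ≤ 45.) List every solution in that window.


The equation is x³ - 5y³ = -9. For fixed y, x³ = 5·y³ − 9, so a solution requires the RHS to be a perfect cube.
Strategy: iterate y from -45 to 45, compute RHS = 5·y³ − 9, and check whether it is a (positive or negative) perfect cube.
Check small values of y:
  y = 0: RHS = -9 is not a perfect cube.
  y = 1: RHS = -4 is not a perfect cube.
  y = -1: RHS = -14 is not a perfect cube.
  y = 2: RHS = 31 is not a perfect cube.
  y = -2: RHS = -49 is not a perfect cube.
  y = 3: RHS = 126 is not a perfect cube.
  y = -3: RHS = -144 is not a perfect cube.
Continuing the search up to |y| = 45 finds no solutions either.
No (x, y) in the scanned range satisfies the equation.

No integer solutions with |y| ≤ 45.


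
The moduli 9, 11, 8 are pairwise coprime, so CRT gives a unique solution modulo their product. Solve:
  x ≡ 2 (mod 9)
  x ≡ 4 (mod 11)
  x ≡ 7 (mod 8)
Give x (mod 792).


Moduli 9, 11, 8 are pairwise coprime; by CRT there is a unique solution modulo M = 9 · 11 · 8 = 792.
Solve pairwise, accumulating the modulus:
  Start with x ≡ 2 (mod 9).
  Combine with x ≡ 4 (mod 11): since gcd(9, 11) = 1, we get a unique residue mod 99.
    Write x = 2 + 9·t and substitute into x ≡ 4 (mod 11): 9·t ≡ 4 − 2 = 2 (mod 11).
    The inverse of 9 mod 11 is 5 (since 9·5 = 45 = 4·11 + 1), so t ≡ 5·2 = 10 ≡ 10 (mod 11).
    Then x = 2 + 9·10 = 92, valid modulo lcm(9, 11) = 99: x ≡ 92 (mod 99).
  Combine with x ≡ 7 (mod 8): since gcd(99, 8) = 1, we get a unique residue mod 792.
    Write x = 92 + 99·t and substitute into x ≡ 7 (mod 8): 99·t ≡ 7 − 92 = -85 (mod 8).
    Reduce coefficients mod 8: 3·t ≡ 3 (mod 8).
    The inverse of 3 mod 8 is 3 (since 3·3 = 9 = 1·8 + 1), so t ≡ 3·3 = 9 ≡ 1 (mod 8).
    Then x = 92 + 99·1 = 191, valid modulo lcm(99, 8) = 792: x ≡ 191 (mod 792).
Verify: 191 mod 9 = 2 ✓, 191 mod 11 = 4 ✓, 191 mod 8 = 7 ✓.

x ≡ 191 (mod 792).


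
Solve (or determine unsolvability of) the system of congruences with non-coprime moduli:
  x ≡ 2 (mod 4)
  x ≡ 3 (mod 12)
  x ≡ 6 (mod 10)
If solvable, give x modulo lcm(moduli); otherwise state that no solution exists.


Moduli 4, 12, 10 are not pairwise coprime, so CRT works modulo lcm(m_i) when all pairwise compatibility conditions hold.
Pairwise compatibility: gcd(m_i, m_j) must divide a_i - a_j for every pair.
Merge one congruence at a time:
  Start: x ≡ 2 (mod 4).
  Combine with x ≡ 3 (mod 12): gcd(4, 12) = 4, and 3 - 2 = 1 is NOT divisible by 4.
    ⇒ system is inconsistent (no integer solution).

No solution (the system is inconsistent).


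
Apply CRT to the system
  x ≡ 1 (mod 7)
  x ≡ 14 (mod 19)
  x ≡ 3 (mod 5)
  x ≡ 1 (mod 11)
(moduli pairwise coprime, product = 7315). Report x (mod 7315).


Product of moduli M = 7 · 19 · 5 · 11 = 7315.
Merge one congruence at a time:
  Start: x ≡ 1 (mod 7).
  Combine with x ≡ 14 (mod 19); new modulus lcm = 133.
    Write x = 1 + 7·t and substitute into x ≡ 14 (mod 19): 7·t ≡ 14 − 1 = 13 (mod 19).
    The inverse of 7 mod 19 is 11 (since 7·11 = 77 = 4·19 + 1), so t ≡ 11·13 = 143 ≡ 10 (mod 19).
    Then x = 1 + 7·10 = 71, valid modulo lcm(7, 19) = 133: x ≡ 71 (mod 133).
  Combine with x ≡ 3 (mod 5); new modulus lcm = 665.
    Write x = 71 + 133·t and substitute into x ≡ 3 (mod 5): 133·t ≡ 3 − 71 = -68 (mod 5).
    Reduce coefficients mod 5: 3·t ≡ 2 (mod 5).
    The inverse of 3 mod 5 is 2 (since 3·2 = 6 = 1·5 + 1), so t ≡ 2·2 = 4 ≡ 4 (mod 5).
    Then x = 71 + 133·4 = 603, valid modulo lcm(133, 5) = 665: x ≡ 603 (mod 665).
  Combine with x ≡ 1 (mod 11); new modulus lcm = 7315.
    Write x = 603 + 665·t and substitute into x ≡ 1 (mod 11): 665·t ≡ 1 − 603 = -602 (mod 11).
    Reduce coefficients mod 11: 5·t ≡ 3 (mod 11).
    The inverse of 5 mod 11 is 9 (since 5·9 = 45 = 4·11 + 1), so t ≡ 9·3 = 27 ≡ 5 (mod 11).
    Then x = 603 + 665·5 = 3928, valid modulo lcm(665, 11) = 7315: x ≡ 3928 (mod 7315).
Verify against each original: 3928 mod 7 = 1, 3928 mod 19 = 14, 3928 mod 5 = 3, 3928 mod 11 = 1.

x ≡ 3928 (mod 7315).


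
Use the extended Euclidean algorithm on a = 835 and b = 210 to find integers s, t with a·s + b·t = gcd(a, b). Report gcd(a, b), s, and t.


Euclidean algorithm on (835, 210) — divide until remainder is 0:
  835 = 3 · 210 + 205
  210 = 1 · 205 + 5
  205 = 41 · 5 + 0
gcd(835, 210) = 5.
Track Bezout coefficients alongside the remainders: start with r₀ = 835 = a·1 + b·0 (s = 1, t = 0) and r₁ = 210 = a·0 + b·1 (s = 0, t = 1); each new remainder r_{k+1} = r_{k-1} − q_k·r_k inherits s_{k+1} = s_{k-1} − q_k·s_k, t_{k+1} = t_{k-1} − q_k·t_k, so r_k = a·s_k + b·t_k at every step:
  q = 3: r = 205, s = 1 − 3·0 = 1, t = 0 − 3·1 = -3  (check: 835·1 + 210·(-3) = 205)
  q = 1: r = 5, s = 0 − 1·1 = -1, t = 1 − 1·(-3) = 4  (check: 835·(-1) + 210·4 = 5)
The row with r = 5 (the gcd) gives the Bezout coefficients s = -1, t = 4.
Result: 835 · (-1) + 210 · (4) = 5.

gcd(835, 210) = 5; s = -1, t = 4 (check: 835·(-1) + 210·4 = 5).


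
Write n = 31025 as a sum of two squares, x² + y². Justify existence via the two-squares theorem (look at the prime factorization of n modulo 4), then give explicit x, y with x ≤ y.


Step 1: Factor n = 31025 = 5^2 · 17 · 73.
Step 2: Check the mod-4 condition on each prime factor: 5 ≡ 1 (mod 4), exponent 2; 17 ≡ 1 (mod 4), exponent 1; 73 ≡ 1 (mod 4), exponent 1.
All primes ≡ 3 (mod 4) appear to even exponent (or don't appear), so by the two-squares theorem n IS expressible as a sum of two squares.
Step 3: Build a representation. Group n = k² · m with k = 5 and m = 17 · 73 = 1241 (a product of primes ≡ 1 (mod 4)); a representation of m scales to one of n via (k·x)² + (k·y)² = k²(x² + y²). Each prime p ≡ 1 (mod 4) is itself a sum of two squares; find a² by testing p − a² for a perfect square:
  17: 17 − 1² = 16 = 4² ⇒ 17 = 1² + 4².
  73: 73 − 1² = 72, 73 − 2² = 69, 73 − 3² = 64 = 8² ⇒ 73 = 3² + 8².
  Combine using the Brahmagupta–Fibonacci identity (a² + b²)(c² + d²) = (ac − bd)² + (ad + bc)² = (ac + bd)² + (ad − bc)²:
  17 · 73 = 1241: from (1² + 4²)(3² + 8²), take (1·3 − 4·8, 1·8 + 4·3) = (3 − 32, 8 + 12) = (-29, 20); dropping signs (only squares matter) gives (29, 20); check 29² + 20² = 841 + 400 = 1241 ✓.
  Scale by k = 5: (5·29, 5·20) = (145, 100).
Step 4: Order so x ≤ y and verify: 100² + 145² = 10000 + 21025 = 31025 = n. ✓

n = 31025 = 100² + 145² (one valid representation with x ≤ y).


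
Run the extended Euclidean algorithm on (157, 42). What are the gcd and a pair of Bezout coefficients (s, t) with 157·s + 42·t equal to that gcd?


Euclidean algorithm on (157, 42) — divide until remainder is 0:
  157 = 3 · 42 + 31
  42 = 1 · 31 + 11
  31 = 2 · 11 + 9
  11 = 1 · 9 + 2
  9 = 4 · 2 + 1
  2 = 2 · 1 + 0
gcd(157, 42) = 1.
Track Bezout coefficients alongside the remainders: start with r₀ = 157 = a·1 + b·0 (s = 1, t = 0) and r₁ = 42 = a·0 + b·1 (s = 0, t = 1); each new remainder r_{k+1} = r_{k-1} − q_k·r_k inherits s_{k+1} = s_{k-1} − q_k·s_k, t_{k+1} = t_{k-1} − q_k·t_k, so r_k = a·s_k + b·t_k at every step:
  q = 3: r = 31, s = 1 − 3·0 = 1, t = 0 − 3·1 = -3  (check: 157·1 + 42·(-3) = 31)
  q = 1: r = 11, s = 0 − 1·1 = -1, t = 1 − 1·(-3) = 4  (check: 157·(-1) + 42·4 = 11)
  q = 2: r = 9, s = 1 − 2·(-1) = 3, t = -3 − 2·4 = -11  (check: 157·3 + 42·(-11) = 9)
  q = 1: r = 2, s = -1 − 1·3 = -4, t = 4 − 1·(-11) = 15  (check: 157·(-4) + 42·15 = 2)
  q = 4: r = 1, s = 3 − 4·(-4) = 19, t = -11 − 4·15 = -71  (check: 157·19 + 42·(-71) = 1)
The row with r = 1 (the gcd) gives the Bezout coefficients s = 19, t = -71.
Result: 157 · (19) + 42 · (-71) = 1.

gcd(157, 42) = 1; s = 19, t = -71 (check: 157·19 + 42·(-71) = 1).


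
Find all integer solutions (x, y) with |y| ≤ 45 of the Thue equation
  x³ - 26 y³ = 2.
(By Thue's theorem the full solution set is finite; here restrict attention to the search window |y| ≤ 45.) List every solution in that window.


The equation is x³ - 26y³ = 2. For fixed y, x³ = 26·y³ + 2, so a solution requires the RHS to be a perfect cube.
Strategy: iterate y from -45 to 45, compute RHS = 26·y³ + 2, and check whether it is a (positive or negative) perfect cube.
Check small values of y:
  y = 0: RHS = 2 is not a perfect cube.
  y = 1: RHS = 28 is not a perfect cube.
  y = -1: RHS = -24 is not a perfect cube.
  y = 2: RHS = 210 is not a perfect cube.
  y = -2: RHS = -206 is not a perfect cube.
  y = 3: RHS = 704 is not a perfect cube.
  y = -3: RHS = -700 is not a perfect cube.
Continuing the search up to |y| = 45 finds no solutions either.
No (x, y) in the scanned range satisfies the equation.

No integer solutions with |y| ≤ 45.


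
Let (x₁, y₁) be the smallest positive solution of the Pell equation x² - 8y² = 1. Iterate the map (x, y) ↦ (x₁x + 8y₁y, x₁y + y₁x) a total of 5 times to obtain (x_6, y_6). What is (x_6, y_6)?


Step 1: Find the fundamental solution (x₁, y₁) of x² - 8y² = 1.
  Expand √8 as a continued fraction. a₀ = ⌊√8⌋ = 2; iterate m_{k+1} = d_k·a_k − m_k, d_{k+1} = (8 − m_{k+1}²)/d_k, a_{k+1} = ⌊(a₀ + m_{k+1})/d_{k+1}⌋ (starting m₀ = 0, d₀ = 1), with convergents p_k = a_k·p_{k-1} + p_{k-2}, q_k = a_k·q_{k-1} + q_{k-2} (p₋₁ = 1, q₋₁ = 0):
  k = 0: a₀ = 2; p₀/q₀ = 2/1; p₀² − 8·q₀² = 4 − 8 = -4.
  k = 1: m = 2, d = 4, a = ⌊(2 + 2)/4⌋ = 1; p/q = (1·2 + 1)/(1·1 + 0) = 3/1; p² − 8·q² = 9 − 8 = 1.
  The first convergent with p² − 8·q² = 1 gives the fundamental solution (x₁, y₁) = (3, 1).
Step 2: Apply the recurrence (x_{n+1}, y_{n+1}) = (x₁x_n + 8y₁y_n, x₁y_n + y₁x_n) repeatedly.
  From (x_1, y_1) = (3, 1): x_2 = 3·3 + 8·1·1 = 17; y_2 = 3·1 + 1·3 = 6.
  From (x_2, y_2) = (17, 6): x_3 = 3·17 + 8·1·6 = 99; y_3 = 3·6 + 1·17 = 35.
  From (x_3, y_3) = (99, 35): x_4 = 3·99 + 8·1·35 = 577; y_4 = 3·35 + 1·99 = 204.
  From (x_4, y_4) = (577, 204): x_5 = 3·577 + 8·1·204 = 3363; y_5 = 3·204 + 1·577 = 1189.
  From (x_5, y_5) = (3363, 1189): x_6 = 3·3363 + 8·1·1189 = 19601; y_6 = 3·1189 + 1·3363 = 6930.
Step 3: Verify x_6² - 8·y_6² = 384199201 - 384199200 = 1 (should be 1). ✓

(x_1, y_1) = (3, 1); (x_6, y_6) = (19601, 6930).


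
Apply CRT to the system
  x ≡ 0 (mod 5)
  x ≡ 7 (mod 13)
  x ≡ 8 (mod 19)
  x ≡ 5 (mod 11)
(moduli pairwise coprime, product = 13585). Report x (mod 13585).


Product of moduli M = 5 · 13 · 19 · 11 = 13585.
Merge one congruence at a time:
  Start: x ≡ 0 (mod 5).
  Combine with x ≡ 7 (mod 13); new modulus lcm = 65.
    Write x = 0 + 5·t and substitute into x ≡ 7 (mod 13): 5·t ≡ 7 − 0 = 7 (mod 13).
    The inverse of 5 mod 13 is 8 (since 5·8 = 40 = 3·13 + 1), so t ≡ 8·7 = 56 ≡ 4 (mod 13).
    Then x = 0 + 5·4 = 20, valid modulo lcm(5, 13) = 65: x ≡ 20 (mod 65).
  Combine with x ≡ 8 (mod 19); new modulus lcm = 1235.
    Write x = 20 + 65·t and substitute into x ≡ 8 (mod 19): 65·t ≡ 8 − 20 = -12 (mod 19).
    Reduce coefficients mod 19: 8·t ≡ 7 (mod 19).
    The inverse of 8 mod 19 is 12 (since 8·12 = 96 = 5·19 + 1), so t ≡ 12·7 = 84 ≡ 8 (mod 19).
    Then x = 20 + 65·8 = 540, valid modulo lcm(65, 19) = 1235: x ≡ 540 (mod 1235).
  Combine with x ≡ 5 (mod 11); new modulus lcm = 13585.
    Write x = 540 + 1235·t and substitute into x ≡ 5 (mod 11): 1235·t ≡ 5 − 540 = -535 (mod 11).
    Reduce coefficients mod 11: 3·t ≡ 4 (mod 11).
    The inverse of 3 mod 11 is 4 (since 3·4 = 12 = 1·11 + 1), so t ≡ 4·4 = 16 ≡ 5 (mod 11).
    Then x = 540 + 1235·5 = 6715, valid modulo lcm(1235, 11) = 13585: x ≡ 6715 (mod 13585).
Verify against each original: 6715 mod 5 = 0, 6715 mod 13 = 7, 6715 mod 19 = 8, 6715 mod 11 = 5.

x ≡ 6715 (mod 13585).


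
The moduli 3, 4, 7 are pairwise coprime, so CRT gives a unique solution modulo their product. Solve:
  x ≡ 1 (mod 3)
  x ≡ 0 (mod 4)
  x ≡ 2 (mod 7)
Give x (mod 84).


Moduli 3, 4, 7 are pairwise coprime; by CRT there is a unique solution modulo M = 3 · 4 · 7 = 84.
Solve pairwise, accumulating the modulus:
  Start with x ≡ 1 (mod 3).
  Combine with x ≡ 0 (mod 4): since gcd(3, 4) = 1, we get a unique residue mod 12.
    Write x = 1 + 3·t and substitute into x ≡ 0 (mod 4): 3·t ≡ 0 − 1 = -1 (mod 4).
    Reduce coefficients mod 4: 3·t ≡ 3 (mod 4).
    The inverse of 3 mod 4 is 3 (since 3·3 = 9 = 2·4 + 1), so t ≡ 3·3 = 9 ≡ 1 (mod 4).
    Then x = 1 + 3·1 = 4, valid modulo lcm(3, 4) = 12: x ≡ 4 (mod 12).
  Combine with x ≡ 2 (mod 7): since gcd(12, 7) = 1, we get a unique residue mod 84.
    Write x = 4 + 12·t and substitute into x ≡ 2 (mod 7): 12·t ≡ 2 − 4 = -2 (mod 7).
    Reduce coefficients mod 7: 5·t ≡ 5 (mod 7).
    The inverse of 5 mod 7 is 3 (since 5·3 = 15 = 2·7 + 1), so t ≡ 3·5 = 15 ≡ 1 (mod 7).
    Then x = 4 + 12·1 = 16, valid modulo lcm(12, 7) = 84: x ≡ 16 (mod 84).
Verify: 16 mod 3 = 1 ✓, 16 mod 4 = 0 ✓, 16 mod 7 = 2 ✓.

x ≡ 16 (mod 84).


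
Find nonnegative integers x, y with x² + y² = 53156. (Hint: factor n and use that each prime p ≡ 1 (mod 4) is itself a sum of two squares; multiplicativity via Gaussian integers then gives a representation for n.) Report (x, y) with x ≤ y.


Step 1: Factor n = 53156 = 2^2 · 97 · 137.
Step 2: Check the mod-4 condition on each prime factor: 2 = 2 (special); 97 ≡ 1 (mod 4), exponent 1; 137 ≡ 1 (mod 4), exponent 1.
All primes ≡ 3 (mod 4) appear to even exponent (or don't appear), so by the two-squares theorem n IS expressible as a sum of two squares.
Step 3: Build a representation. Group n = k² · m with k = 2 and m = 97 · 137 = 13289 (a product of primes ≡ 1 (mod 4)); a representation of m scales to one of n via (k·x)² + (k·y)² = k²(x² + y²). Each prime p ≡ 1 (mod 4) is itself a sum of two squares; find a² by testing p − a² for a perfect square:
  97: 97 − 1² = 96, 97 − 2² = 93, 97 − 3² = 88, 97 − 4² = 81 = 9² ⇒ 97 = 4² + 9².
  137: 137 − 1² = 136, 137 − 2² = 133, 137 − 3² = 128, 137 − 4² = 121 = 11² ⇒ 137 = 4² + 11².
  Combine using the Brahmagupta–Fibonacci identity (a² + b²)(c² + d²) = (ac − bd)² + (ad + bc)² = (ac + bd)² + (ad − bc)²:
  97 · 137 = 13289: from (4² + 9²)(4² + 11²), take (4·4 − 9·11, 4·11 + 9·4) = (16 − 99, 44 + 36) = (-83, 80); dropping signs (only squares matter) gives (83, 80); check 83² + 80² = 6889 + 6400 = 13289 ✓.
  Scale by k = 2: (2·83, 2·80) = (166, 160).
Step 4: Order so x ≤ y and verify: 160² + 166² = 25600 + 27556 = 53156 = n. ✓

n = 53156 = 160² + 166² (one valid representation with x ≤ y).


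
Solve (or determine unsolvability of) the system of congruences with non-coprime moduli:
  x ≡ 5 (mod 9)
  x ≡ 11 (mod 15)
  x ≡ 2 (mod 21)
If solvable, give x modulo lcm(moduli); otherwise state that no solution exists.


Moduli 9, 15, 21 are not pairwise coprime, so CRT works modulo lcm(m_i) when all pairwise compatibility conditions hold.
Pairwise compatibility: gcd(m_i, m_j) must divide a_i - a_j for every pair.
Merge one congruence at a time:
  Start: x ≡ 5 (mod 9).
  Combine with x ≡ 11 (mod 15): gcd(9, 15) = 3; 11 - 5 = 6, which IS divisible by 3, so compatible.
    Write x = 5 + 9·t and substitute into x ≡ 11 (mod 15): 9·t ≡ 11 − 5 = 6 (mod 15).
    Divide the congruence (and modulus) by g = 3: 3·t ≡ 2 (mod 5).
    The inverse of 3 mod 5 is 2 (since 3·2 = 6 = 1·5 + 1), so t ≡ 2·2 = 4 ≡ 4 (mod 5).
    Then x = 5 + 9·4 = 41, valid modulo lcm(9, 15) = 45: x ≡ 41 (mod 45).
  Combine with x ≡ 2 (mod 21): gcd(45, 21) = 3; 2 - 41 = -39, which IS divisible by 3, so compatible.
    Write x = 41 + 45·t and substitute into x ≡ 2 (mod 21): 45·t ≡ 2 − 41 = -39 (mod 21).
    Divide the congruence (and modulus) by g = 3: 15·t ≡ -13 (mod 7).
    Reduce coefficients mod 7: 1·t ≡ 1 (mod 7).
    So t ≡ 1 (mod 7).
    Then x = 41 + 45·1 = 86, valid modulo lcm(45, 21) = 315: x ≡ 86 (mod 315).
Verify: 86 mod 9 = 5, 86 mod 15 = 11, 86 mod 21 = 2.

x ≡ 86 (mod 315).


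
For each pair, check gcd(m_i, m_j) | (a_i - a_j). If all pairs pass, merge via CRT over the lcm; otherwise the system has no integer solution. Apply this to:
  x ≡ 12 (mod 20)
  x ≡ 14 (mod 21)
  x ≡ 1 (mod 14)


Moduli 20, 21, 14 are not pairwise coprime, so CRT works modulo lcm(m_i) when all pairwise compatibility conditions hold.
Pairwise compatibility: gcd(m_i, m_j) must divide a_i - a_j for every pair.
Merge one congruence at a time:
  Start: x ≡ 12 (mod 20).
  Combine with x ≡ 14 (mod 21): gcd(20, 21) = 1; 14 - 12 = 2, which IS divisible by 1, so compatible.
    Write x = 12 + 20·t and substitute into x ≡ 14 (mod 21): 20·t ≡ 14 − 12 = 2 (mod 21).
    The inverse of 20 mod 21 is 20 (since 20·20 = 400 = 19·21 + 1), so t ≡ 20·2 = 40 ≡ 19 (mod 21).
    Then x = 12 + 20·19 = 392, valid modulo lcm(20, 21) = 420: x ≡ 392 (mod 420).
  Combine with x ≡ 1 (mod 14): gcd(420, 14) = 14, and 1 - 392 = -391 is NOT divisible by 14.
    ⇒ system is inconsistent (no integer solution).

No solution (the system is inconsistent).


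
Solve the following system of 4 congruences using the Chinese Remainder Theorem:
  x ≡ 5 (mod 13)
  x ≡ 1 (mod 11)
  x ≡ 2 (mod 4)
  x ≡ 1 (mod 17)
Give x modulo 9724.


Product of moduli M = 13 · 11 · 4 · 17 = 9724.
Merge one congruence at a time:
  Start: x ≡ 5 (mod 13).
  Combine with x ≡ 1 (mod 11); new modulus lcm = 143.
    Write x = 5 + 13·t and substitute into x ≡ 1 (mod 11): 13·t ≡ 1 − 5 = -4 (mod 11).
    Reduce coefficients mod 11: 2·t ≡ 7 (mod 11).
    The inverse of 2 mod 11 is 6 (since 2·6 = 12 = 1·11 + 1), so t ≡ 6·7 = 42 ≡ 9 (mod 11).
    Then x = 5 + 13·9 = 122, valid modulo lcm(13, 11) = 143: x ≡ 122 (mod 143).
  Combine with x ≡ 2 (mod 4); new modulus lcm = 572.
    Write x = 122 + 143·t and substitute into x ≡ 2 (mod 4): 143·t ≡ 2 − 122 = -120 (mod 4).
    Reduce coefficients mod 4: 3·t ≡ 0 (mod 4).
    The inverse of 3 mod 4 is 3 (since 3·3 = 9 = 2·4 + 1), so t ≡ 3·0 = 0 ≡ 0 (mod 4).
    Then x = 122 + 143·0 = 122, valid modulo lcm(143, 4) = 572: x ≡ 122 (mod 572).
  Combine with x ≡ 1 (mod 17); new modulus lcm = 9724.
    Write x = 122 + 572·t and substitute into x ≡ 1 (mod 17): 572·t ≡ 1 − 122 = -121 (mod 17).
    Reduce coefficients mod 17: 11·t ≡ 15 (mod 17).
    The inverse of 11 mod 17 is 14 (since 11·14 = 154 = 9·17 + 1), so t ≡ 14·15 = 210 ≡ 6 (mod 17).
    Then x = 122 + 572·6 = 3554, valid modulo lcm(572, 17) = 9724: x ≡ 3554 (mod 9724).
Verify against each original: 3554 mod 13 = 5, 3554 mod 11 = 1, 3554 mod 4 = 2, 3554 mod 17 = 1.

x ≡ 3554 (mod 9724).


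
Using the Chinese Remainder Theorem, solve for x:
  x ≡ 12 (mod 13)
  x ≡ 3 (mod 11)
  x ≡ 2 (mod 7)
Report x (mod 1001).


Moduli 13, 11, 7 are pairwise coprime; by CRT there is a unique solution modulo M = 13 · 11 · 7 = 1001.
Solve pairwise, accumulating the modulus:
  Start with x ≡ 12 (mod 13).
  Combine with x ≡ 3 (mod 11): since gcd(13, 11) = 1, we get a unique residue mod 143.
    Write x = 12 + 13·t and substitute into x ≡ 3 (mod 11): 13·t ≡ 3 − 12 = -9 (mod 11).
    Reduce coefficients mod 11: 2·t ≡ 2 (mod 11).
    The inverse of 2 mod 11 is 6 (since 2·6 = 12 = 1·11 + 1), so t ≡ 6·2 = 12 ≡ 1 (mod 11).
    Then x = 12 + 13·1 = 25, valid modulo lcm(13, 11) = 143: x ≡ 25 (mod 143).
  Combine with x ≡ 2 (mod 7): since gcd(143, 7) = 1, we get a unique residue mod 1001.
    Write x = 25 + 143·t and substitute into x ≡ 2 (mod 7): 143·t ≡ 2 − 25 = -23 (mod 7).
    Reduce coefficients mod 7: 3·t ≡ 5 (mod 7).
    The inverse of 3 mod 7 is 5 (since 3·5 = 15 = 2·7 + 1), so t ≡ 5·5 = 25 ≡ 4 (mod 7).
    Then x = 25 + 143·4 = 597, valid modulo lcm(143, 7) = 1001: x ≡ 597 (mod 1001).
Verify: 597 mod 13 = 12 ✓, 597 mod 11 = 3 ✓, 597 mod 7 = 2 ✓.

x ≡ 597 (mod 1001).


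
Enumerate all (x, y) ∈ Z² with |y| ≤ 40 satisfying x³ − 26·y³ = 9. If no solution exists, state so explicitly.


The equation is x³ - 26y³ = 9. For fixed y, x³ = 26·y³ + 9, so a solution requires the RHS to be a perfect cube.
Strategy: iterate y from -40 to 40, compute RHS = 26·y³ + 9, and check whether it is a (positive or negative) perfect cube.
Check small values of y:
  y = 0: RHS = 9 is not a perfect cube.
  y = 1: RHS = 35 is not a perfect cube.
  y = -1: RHS = -17 is not a perfect cube.
  y = 2: RHS = 217 is not a perfect cube.
  y = -2: RHS = -199 is not a perfect cube.
  y = 3: RHS = 711 is not a perfect cube.
  y = -3: RHS = -693 is not a perfect cube.
Continuing the search up to |y| = 40 finds no solutions either.
No (x, y) in the scanned range satisfies the equation.

No integer solutions with |y| ≤ 40.


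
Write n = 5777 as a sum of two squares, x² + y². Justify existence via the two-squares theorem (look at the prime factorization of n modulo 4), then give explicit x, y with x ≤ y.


Step 1: Factor n = 5777 = 53 · 109.
Step 2: Check the mod-4 condition on each prime factor: 53 ≡ 1 (mod 4), exponent 1; 109 ≡ 1 (mod 4), exponent 1.
All primes ≡ 3 (mod 4) appear to even exponent (or don't appear), so by the two-squares theorem n IS expressible as a sum of two squares.
Step 3: Build a representation. Here n = 53 · 109 is a product of primes ≡ 1 (mod 4). Each prime p ≡ 1 (mod 4) is itself a sum of two squares; find a² by testing p − a² for a perfect square:
  53: 53 − 1² = 52, 53 − 2² = 49 = 7² ⇒ 53 = 2² + 7².
  109: 109 − 1² = 108, 109 − 2² = 105, 109 − 3² = 100 = 10² ⇒ 109 = 3² + 10².
  Combine using the Brahmagupta–Fibonacci identity (a² + b²)(c² + d²) = (ac − bd)² + (ad + bc)² = (ac + bd)² + (ad − bc)²:
  53 · 109 = 5777: from (2² + 7²)(3² + 10²), take (2·3 − 7·10, 2·10 + 7·3) = (6 − 70, 20 + 21) = (-64, 41); dropping signs (only squares matter) gives (64, 41); check 64² + 41² = 4096 + 1681 = 5777 ✓.
Step 4: Order so x ≤ y and verify: 41² + 64² = 1681 + 4096 = 5777 = n. ✓

n = 5777 = 41² + 64² (one valid representation with x ≤ y).


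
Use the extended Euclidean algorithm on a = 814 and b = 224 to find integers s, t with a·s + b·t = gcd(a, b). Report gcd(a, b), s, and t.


Euclidean algorithm on (814, 224) — divide until remainder is 0:
  814 = 3 · 224 + 142
  224 = 1 · 142 + 82
  142 = 1 · 82 + 60
  82 = 1 · 60 + 22
  60 = 2 · 22 + 16
  22 = 1 · 16 + 6
  16 = 2 · 6 + 4
  6 = 1 · 4 + 2
  4 = 2 · 2 + 0
gcd(814, 224) = 2.
Track Bezout coefficients alongside the remainders: start with r₀ = 814 = a·1 + b·0 (s = 1, t = 0) and r₁ = 224 = a·0 + b·1 (s = 0, t = 1); each new remainder r_{k+1} = r_{k-1} − q_k·r_k inherits s_{k+1} = s_{k-1} − q_k·s_k, t_{k+1} = t_{k-1} − q_k·t_k, so r_k = a·s_k + b·t_k at every step:
  q = 3: r = 142, s = 1 − 3·0 = 1, t = 0 − 3·1 = -3  (check: 814·1 + 224·(-3) = 142)
  q = 1: r = 82, s = 0 − 1·1 = -1, t = 1 − 1·(-3) = 4  (check: 814·(-1) + 224·4 = 82)
  q = 1: r = 60, s = 1 − 1·(-1) = 2, t = -3 − 1·4 = -7  (check: 814·2 + 224·(-7) = 60)
  q = 1: r = 22, s = -1 − 1·2 = -3, t = 4 − 1·(-7) = 11  (check: 814·(-3) + 224·11 = 22)
  q = 2: r = 16, s = 2 − 2·(-3) = 8, t = -7 − 2·11 = -29  (check: 814·8 + 224·(-29) = 16)
  q = 1: r = 6, s = -3 − 1·8 = -11, t = 11 − 1·(-29) = 40  (check: 814·(-11) + 224·40 = 6)
  q = 2: r = 4, s = 8 − 2·(-11) = 30, t = -29 − 2·40 = -109  (check: 814·30 + 224·(-109) = 4)
  q = 1: r = 2, s = -11 − 1·30 = -41, t = 40 − 1·(-109) = 149  (check: 814·(-41) + 224·149 = 2)
The row with r = 2 (the gcd) gives the Bezout coefficients s = -41, t = 149.
Result: 814 · (-41) + 224 · (149) = 2.

gcd(814, 224) = 2; s = -41, t = 149 (check: 814·(-41) + 224·149 = 2).


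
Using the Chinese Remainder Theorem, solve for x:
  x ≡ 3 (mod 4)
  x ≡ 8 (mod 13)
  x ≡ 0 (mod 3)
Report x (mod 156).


Moduli 4, 13, 3 are pairwise coprime; by CRT there is a unique solution modulo M = 4 · 13 · 3 = 156.
Solve pairwise, accumulating the modulus:
  Start with x ≡ 3 (mod 4).
  Combine with x ≡ 8 (mod 13): since gcd(4, 13) = 1, we get a unique residue mod 52.
    Write x = 3 + 4·t and substitute into x ≡ 8 (mod 13): 4·t ≡ 8 − 3 = 5 (mod 13).
    The inverse of 4 mod 13 is 10 (since 4·10 = 40 = 3·13 + 1), so t ≡ 10·5 = 50 ≡ 11 (mod 13).
    Then x = 3 + 4·11 = 47, valid modulo lcm(4, 13) = 52: x ≡ 47 (mod 52).
  Combine with x ≡ 0 (mod 3): since gcd(52, 3) = 1, we get a unique residue mod 156.
    Write x = 47 + 52·t and substitute into x ≡ 0 (mod 3): 52·t ≡ 0 − 47 = -47 (mod 3).
    Reduce coefficients mod 3: 1·t ≡ 1 (mod 3).
    So t ≡ 1 (mod 3).
    Then x = 47 + 52·1 = 99, valid modulo lcm(52, 3) = 156: x ≡ 99 (mod 156).
Verify: 99 mod 4 = 3 ✓, 99 mod 13 = 8 ✓, 99 mod 3 = 0 ✓.

x ≡ 99 (mod 156).


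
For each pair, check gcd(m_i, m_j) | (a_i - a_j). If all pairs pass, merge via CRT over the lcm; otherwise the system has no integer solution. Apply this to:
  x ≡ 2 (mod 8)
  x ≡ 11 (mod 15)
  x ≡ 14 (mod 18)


Moduli 8, 15, 18 are not pairwise coprime, so CRT works modulo lcm(m_i) when all pairwise compatibility conditions hold.
Pairwise compatibility: gcd(m_i, m_j) must divide a_i - a_j for every pair.
Merge one congruence at a time:
  Start: x ≡ 2 (mod 8).
  Combine with x ≡ 11 (mod 15): gcd(8, 15) = 1; 11 - 2 = 9, which IS divisible by 1, so compatible.
    Write x = 2 + 8·t and substitute into x ≡ 11 (mod 15): 8·t ≡ 11 − 2 = 9 (mod 15).
    The inverse of 8 mod 15 is 2 (since 8·2 = 16 = 1·15 + 1), so t ≡ 2·9 = 18 ≡ 3 (mod 15).
    Then x = 2 + 8·3 = 26, valid modulo lcm(8, 15) = 120: x ≡ 26 (mod 120).
  Combine with x ≡ 14 (mod 18): gcd(120, 18) = 6; 14 - 26 = -12, which IS divisible by 6, so compatible.
    Write x = 26 + 120·t and substitute into x ≡ 14 (mod 18): 120·t ≡ 14 − 26 = -12 (mod 18).
    Divide the congruence (and modulus) by g = 6: 20·t ≡ -2 (mod 3).
    Reduce coefficients mod 3: 2·t ≡ 1 (mod 3).
    The inverse of 2 mod 3 is 2 (since 2·2 = 4 = 1·3 + 1), so t ≡ 2·1 = 2 ≡ 2 (mod 3).
    Then x = 26 + 120·2 = 266, valid modulo lcm(120, 18) = 360: x ≡ 266 (mod 360).
Verify: 266 mod 8 = 2, 266 mod 15 = 11, 266 mod 18 = 14.

x ≡ 266 (mod 360).


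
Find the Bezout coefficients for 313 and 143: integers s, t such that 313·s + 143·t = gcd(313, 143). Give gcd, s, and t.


Euclidean algorithm on (313, 143) — divide until remainder is 0:
  313 = 2 · 143 + 27
  143 = 5 · 27 + 8
  27 = 3 · 8 + 3
  8 = 2 · 3 + 2
  3 = 1 · 2 + 1
  2 = 2 · 1 + 0
gcd(313, 143) = 1.
Track Bezout coefficients alongside the remainders: start with r₀ = 313 = a·1 + b·0 (s = 1, t = 0) and r₁ = 143 = a·0 + b·1 (s = 0, t = 1); each new remainder r_{k+1} = r_{k-1} − q_k·r_k inherits s_{k+1} = s_{k-1} − q_k·s_k, t_{k+1} = t_{k-1} − q_k·t_k, so r_k = a·s_k + b·t_k at every step:
  q = 2: r = 27, s = 1 − 2·0 = 1, t = 0 − 2·1 = -2  (check: 313·1 + 143·(-2) = 27)
  q = 5: r = 8, s = 0 − 5·1 = -5, t = 1 − 5·(-2) = 11  (check: 313·(-5) + 143·11 = 8)
  q = 3: r = 3, s = 1 − 3·(-5) = 16, t = -2 − 3·11 = -35  (check: 313·16 + 143·(-35) = 3)
  q = 2: r = 2, s = -5 − 2·16 = -37, t = 11 − 2·(-35) = 81  (check: 313·(-37) + 143·81 = 2)
  q = 1: r = 1, s = 16 − 1·(-37) = 53, t = -35 − 1·81 = -116  (check: 313·53 + 143·(-116) = 1)
The row with r = 1 (the gcd) gives the Bezout coefficients s = 53, t = -116.
Result: 313 · (53) + 143 · (-116) = 1.

gcd(313, 143) = 1; s = 53, t = -116 (check: 313·53 + 143·(-116) = 1).


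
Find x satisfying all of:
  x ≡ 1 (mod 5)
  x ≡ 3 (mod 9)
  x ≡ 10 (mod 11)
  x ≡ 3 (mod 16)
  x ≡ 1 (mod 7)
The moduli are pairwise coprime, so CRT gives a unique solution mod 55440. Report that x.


Product of moduli M = 5 · 9 · 11 · 16 · 7 = 55440.
Merge one congruence at a time:
  Start: x ≡ 1 (mod 5).
  Combine with x ≡ 3 (mod 9); new modulus lcm = 45.
    Write x = 1 + 5·t and substitute into x ≡ 3 (mod 9): 5·t ≡ 3 − 1 = 2 (mod 9).
    The inverse of 5 mod 9 is 2 (since 5·2 = 10 = 1·9 + 1), so t ≡ 2·2 = 4 ≡ 4 (mod 9).
    Then x = 1 + 5·4 = 21, valid modulo lcm(5, 9) = 45: x ≡ 21 (mod 45).
  Combine with x ≡ 10 (mod 11); new modulus lcm = 495.
    Write x = 21 + 45·t and substitute into x ≡ 10 (mod 11): 45·t ≡ 10 − 21 = -11 (mod 11).
    Reduce coefficients mod 11: 1·t ≡ 0 (mod 11).
    So t ≡ 0 (mod 11).
    Then x = 21 + 45·0 = 21, valid modulo lcm(45, 11) = 495: x ≡ 21 (mod 495).
  Combine with x ≡ 3 (mod 16); new modulus lcm = 7920.
    Write x = 21 + 495·t and substitute into x ≡ 3 (mod 16): 495·t ≡ 3 − 21 = -18 (mod 16).
    Reduce coefficients mod 16: 15·t ≡ 14 (mod 16).
    The inverse of 15 mod 16 is 15 (since 15·15 = 225 = 14·16 + 1), so t ≡ 15·14 = 210 ≡ 2 (mod 16).
    Then x = 21 + 495·2 = 1011, valid modulo lcm(495, 16) = 7920: x ≡ 1011 (mod 7920).
  Combine with x ≡ 1 (mod 7); new modulus lcm = 55440.
    Write x = 1011 + 7920·t and substitute into x ≡ 1 (mod 7): 7920·t ≡ 1 − 1011 = -1010 (mod 7).
    Reduce coefficients mod 7: 3·t ≡ 5 (mod 7).
    The inverse of 3 mod 7 is 5 (since 3·5 = 15 = 2·7 + 1), so t ≡ 5·5 = 25 ≡ 4 (mod 7).
    Then x = 1011 + 7920·4 = 32691, valid modulo lcm(7920, 7) = 55440: x ≡ 32691 (mod 55440).
Verify against each original: 32691 mod 5 = 1, 32691 mod 9 = 3, 32691 mod 11 = 10, 32691 mod 16 = 3, 32691 mod 7 = 1.

x ≡ 32691 (mod 55440).
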